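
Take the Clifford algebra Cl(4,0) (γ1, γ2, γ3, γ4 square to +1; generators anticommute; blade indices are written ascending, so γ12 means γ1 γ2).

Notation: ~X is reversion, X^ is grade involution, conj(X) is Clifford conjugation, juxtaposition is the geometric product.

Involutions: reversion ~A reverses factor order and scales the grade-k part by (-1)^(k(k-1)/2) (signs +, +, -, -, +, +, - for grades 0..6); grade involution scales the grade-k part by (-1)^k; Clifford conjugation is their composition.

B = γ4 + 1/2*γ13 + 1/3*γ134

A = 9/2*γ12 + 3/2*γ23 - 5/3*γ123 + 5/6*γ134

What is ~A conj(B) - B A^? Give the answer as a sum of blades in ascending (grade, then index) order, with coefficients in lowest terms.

first term: 5/18 - 5/6*γ2 - 5/12*γ4 + 3/4*γ12 + 5/6*γ13 - 9/4*γ23 + 5/9*γ24 + 4*γ124 + 3*γ234 - 5/3*γ1234
second term: 5/18 + 5/6*γ2 + 5/12*γ4 - 3/4*γ12 - 5/6*γ13 + 9/4*γ23 - 5/9*γ24 + 4*γ124 + 3*γ234 - 5/3*γ1234
Answer: -5/3*γ2 - 5/6*γ4 + 3/2*γ12 + 5/3*γ13 - 9/2*γ23 + 10/9*γ24


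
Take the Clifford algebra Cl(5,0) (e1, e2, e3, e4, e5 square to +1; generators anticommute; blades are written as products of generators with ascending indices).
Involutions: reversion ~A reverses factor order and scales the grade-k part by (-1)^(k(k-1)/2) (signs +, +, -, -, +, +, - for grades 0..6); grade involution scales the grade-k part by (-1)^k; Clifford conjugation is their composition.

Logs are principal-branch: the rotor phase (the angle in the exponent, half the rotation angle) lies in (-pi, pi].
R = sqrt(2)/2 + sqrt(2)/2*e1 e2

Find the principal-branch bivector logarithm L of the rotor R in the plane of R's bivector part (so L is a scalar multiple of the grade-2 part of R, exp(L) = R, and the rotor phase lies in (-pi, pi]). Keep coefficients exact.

The scalar part of R is sqrt(2)/2, so the principal-branch rotor phase is pinned; divide the bivector part by its sine to get the unit plane — L is the phase times that plane.
Concretely: cos(phase) = sqrt(2)/2 gives phase = ±pi/4, and since phase/sin(phase) is even the sign is immaterial: L = (phase/sin(phase)) * <R>_2 = (sqrt(2)*pi/4) * <R>_2.
Answer: pi/4*e1 e2


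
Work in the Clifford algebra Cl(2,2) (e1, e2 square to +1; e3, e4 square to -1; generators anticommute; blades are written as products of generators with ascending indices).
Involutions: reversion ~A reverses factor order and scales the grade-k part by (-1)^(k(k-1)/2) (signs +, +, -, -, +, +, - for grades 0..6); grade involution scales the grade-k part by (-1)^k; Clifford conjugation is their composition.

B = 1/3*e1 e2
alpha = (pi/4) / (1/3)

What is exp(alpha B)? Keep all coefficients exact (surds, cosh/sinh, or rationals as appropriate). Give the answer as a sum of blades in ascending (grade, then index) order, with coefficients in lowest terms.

B^2 = (1/3)^2*(e1 e2)^2 = 1/9*(-1) = -1/9 (a basis 2-blade squares to minus the product of its generators' squares).
B^2 = -1/9 — since the square is negative, the closed form is circular: l = 1/3, alpha*l = pi/4, so exp(alpha B) = cos(pi/4) + (sin(pi/4)/(1/3))*B = sqrt(2)/2 + (3*sqrt(2)/2)*B.
Answer: sqrt(2)/2 + sqrt(2)/2*e1 e2


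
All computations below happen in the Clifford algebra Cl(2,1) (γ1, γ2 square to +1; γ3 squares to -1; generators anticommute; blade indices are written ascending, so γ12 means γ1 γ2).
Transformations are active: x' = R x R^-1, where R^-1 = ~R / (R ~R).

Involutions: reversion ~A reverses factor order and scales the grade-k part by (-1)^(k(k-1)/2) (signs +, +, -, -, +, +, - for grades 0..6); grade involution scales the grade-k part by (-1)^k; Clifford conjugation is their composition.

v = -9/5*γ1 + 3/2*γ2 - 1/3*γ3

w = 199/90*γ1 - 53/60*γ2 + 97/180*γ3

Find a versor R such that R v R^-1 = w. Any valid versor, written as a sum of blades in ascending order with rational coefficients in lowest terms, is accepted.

Since q(v) = q(w) = 4841/900, the sum R = v + w = 37/90*γ1 + 37/60*γ2 + 37/180*γ3 does the job whenever invertible.
Answer: 37/90*γ1 + 37/60*γ2 + 37/180*γ3


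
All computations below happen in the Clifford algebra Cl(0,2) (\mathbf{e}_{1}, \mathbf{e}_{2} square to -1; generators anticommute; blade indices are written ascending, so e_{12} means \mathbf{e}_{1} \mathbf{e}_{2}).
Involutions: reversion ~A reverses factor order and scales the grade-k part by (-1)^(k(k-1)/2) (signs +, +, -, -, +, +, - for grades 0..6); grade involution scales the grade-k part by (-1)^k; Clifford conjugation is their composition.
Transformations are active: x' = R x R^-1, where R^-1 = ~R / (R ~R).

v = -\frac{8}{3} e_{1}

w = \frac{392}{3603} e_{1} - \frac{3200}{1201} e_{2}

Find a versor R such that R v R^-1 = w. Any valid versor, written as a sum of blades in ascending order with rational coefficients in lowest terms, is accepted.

Since q(v) = q(w) = -\frac{64}{9}, the sum R = v + w = -\frac{3072}{1201} e_{1} - \frac{3200}{1201} e_{2} does the job whenever invertible.
Answer: -\frac{3072}{1201} e_{1} - \frac{3200}{1201} e_{2}


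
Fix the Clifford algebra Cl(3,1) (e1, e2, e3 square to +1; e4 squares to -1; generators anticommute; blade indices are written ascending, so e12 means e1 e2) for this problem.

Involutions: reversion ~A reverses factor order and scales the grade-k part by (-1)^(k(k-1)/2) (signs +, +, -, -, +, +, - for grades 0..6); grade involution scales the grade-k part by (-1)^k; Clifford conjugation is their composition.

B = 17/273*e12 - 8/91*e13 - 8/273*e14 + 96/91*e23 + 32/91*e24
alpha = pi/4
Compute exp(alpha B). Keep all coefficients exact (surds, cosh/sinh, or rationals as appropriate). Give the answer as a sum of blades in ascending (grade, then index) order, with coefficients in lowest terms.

B^2 term by term: the squares give (17/273)^2*(e12)^2 + (-8/91)^2*(e13)^2 + (-8/273)^2*(e14)^2 + (96/91)^2*(e23)^2 + (32/91)^2*(e24)^2 = 289/74529*(-1) + 64/8281*(-1) + 64/74529*(+1) + 9216/8281*(-1) + 1024/8281*(+1) = -1 (each basis 2-blade squares to minus the product of its generators' squares); cross terms between blades sharing an index anticommute and cancel; the commuting (index-disjoint) pairs give grade-4 terms 2*c*c'*(blade product), which cancel blade by blade — e1234: 512/8281 - 512/8281 = 0 — confirming B is simple. So B^2 = -1.
B^2 = -1 — a negative square means the series sums to a rotation: l = 1, alpha*l = pi/4, so exp(alpha B) = cos(pi/4) + (sin(pi/4)/1)*B = sqrt(2)/2 + (sqrt(2)/2)*B.
Answer: sqrt(2)/2 + 17*sqrt(2)/546*e12 - 4*sqrt(2)/91*e13 - 4*sqrt(2)/273*e14 + 48*sqrt(2)/91*e23 + 16*sqrt(2)/91*e24


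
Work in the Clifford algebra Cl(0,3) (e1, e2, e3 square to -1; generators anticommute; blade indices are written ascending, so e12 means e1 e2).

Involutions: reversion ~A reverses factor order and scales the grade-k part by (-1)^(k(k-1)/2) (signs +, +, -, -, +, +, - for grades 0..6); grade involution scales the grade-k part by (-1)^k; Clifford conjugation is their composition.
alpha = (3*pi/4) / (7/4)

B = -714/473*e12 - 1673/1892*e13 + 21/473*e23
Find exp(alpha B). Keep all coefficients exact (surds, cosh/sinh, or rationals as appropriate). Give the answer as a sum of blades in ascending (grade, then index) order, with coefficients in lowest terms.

B^2 term by term: the squares give (-714/473)^2*(e12)^2 + (-1673/1892)^2*(e13)^2 + (21/473)^2*(e23)^2 = 509796/223729*(-1) + 2798929/3579664*(-1) + 441/223729*(-1) = -49/16 (each basis 2-blade squares to minus the product of its generators' squares); cross terms between blades sharing an index anticommute and cancel. So B^2 = -49/16.
B^2 = -49/16 — B^2 < 0, so the exponential closes trigonometrically: l = 7/4, alpha*l = 3*pi/4, so exp(alpha B) = cos(3*pi/4) + (sin(3*pi/4)/(7/4))*B = -sqrt(2)/2 + (2*sqrt(2)/7)*B.
Answer: -sqrt(2)/2 - 204*sqrt(2)/473*e12 - 239*sqrt(2)/946*e13 + 6*sqrt(2)/473*e23


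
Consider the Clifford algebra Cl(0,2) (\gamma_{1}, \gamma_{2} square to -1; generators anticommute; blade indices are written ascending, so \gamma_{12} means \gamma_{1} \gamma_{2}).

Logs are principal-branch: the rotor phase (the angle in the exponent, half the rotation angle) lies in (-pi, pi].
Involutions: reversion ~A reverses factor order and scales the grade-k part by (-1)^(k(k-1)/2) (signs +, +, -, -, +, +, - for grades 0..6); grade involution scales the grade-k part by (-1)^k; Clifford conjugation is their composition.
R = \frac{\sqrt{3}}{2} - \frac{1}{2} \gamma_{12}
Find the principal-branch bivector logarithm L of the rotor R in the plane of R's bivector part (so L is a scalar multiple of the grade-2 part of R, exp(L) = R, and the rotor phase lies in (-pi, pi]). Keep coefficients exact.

The scalar part of R is \frac{\sqrt{3}}{2}, which fixes the principal-branch rotor phase; the unit plane is then the bivector part divided by the sine of that phase, and L is that plane scaled by the phase.
Concretely: cos(phase) = \frac{\sqrt{3}}{2} gives phase = ±\frac{\pi}{6}, and since phase/sin(phase) is even the sign is immaterial: L = (phase/sin(phase)) * <R>_2 = (\frac{\pi}{3}) * <R>_2.
Answer: - \frac{\pi}{6} \gamma_{12}


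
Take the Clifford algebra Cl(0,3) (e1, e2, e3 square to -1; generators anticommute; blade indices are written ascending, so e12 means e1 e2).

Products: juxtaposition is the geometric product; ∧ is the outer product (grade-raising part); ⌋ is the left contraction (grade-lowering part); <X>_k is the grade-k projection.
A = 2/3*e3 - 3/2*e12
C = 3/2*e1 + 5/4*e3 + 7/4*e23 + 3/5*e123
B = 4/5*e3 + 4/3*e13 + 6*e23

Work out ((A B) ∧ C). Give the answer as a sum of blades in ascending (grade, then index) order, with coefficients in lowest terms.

step 1: -8/15 + 8/9*e1 + 4*e2 + 9*e13 - 2*e23 - 6/5*e123
step 2: -4/5*e1 - 2/3*e3 - 6*e12 + 10/9*e13 + 61/15*e23 - 397/225*e123
Answer: -4/5*e1 - 2/3*e3 - 6*e12 + 10/9*e13 + 61/15*e23 - 397/225*e123


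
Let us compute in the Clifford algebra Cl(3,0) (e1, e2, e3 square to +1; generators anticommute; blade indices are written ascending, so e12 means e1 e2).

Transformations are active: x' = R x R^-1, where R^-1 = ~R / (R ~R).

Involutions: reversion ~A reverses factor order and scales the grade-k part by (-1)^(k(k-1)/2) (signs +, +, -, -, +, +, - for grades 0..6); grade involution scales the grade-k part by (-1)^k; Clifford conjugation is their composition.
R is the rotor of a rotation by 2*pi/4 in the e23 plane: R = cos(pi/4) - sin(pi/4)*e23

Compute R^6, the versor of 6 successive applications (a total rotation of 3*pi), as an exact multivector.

Because a rotor carries half the rotation angle, composing 6 copies of this e23-plane rotor multiplies the phase: 6*(pi/4) = 3*pi/2, hence R^6 = cos(3*pi/2) - sin(3*pi/2)*e23.
cos(3*pi/2) = 0 and sin(3*pi/2) = -1, so R^6 = e23. The net rotation is 1*pi (after discarding 1 full turn, each of which contributes a factor -1 to the rotor); the rotor keeps the half-angle phase exactly.
Answer: e23


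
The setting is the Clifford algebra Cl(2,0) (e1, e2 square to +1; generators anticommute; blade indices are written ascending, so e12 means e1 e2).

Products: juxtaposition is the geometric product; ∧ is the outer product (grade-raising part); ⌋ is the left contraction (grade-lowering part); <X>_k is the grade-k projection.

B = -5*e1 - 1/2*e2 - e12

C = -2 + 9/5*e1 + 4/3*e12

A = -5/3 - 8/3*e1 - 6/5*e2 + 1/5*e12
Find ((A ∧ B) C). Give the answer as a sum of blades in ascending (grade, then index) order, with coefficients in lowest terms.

step 1: 25/3*e1 + 5/6*e2 - 3*e12
step 2: 19 - 160/9*e1 + 668/45*e2 + 9/2*e12
Answer: 19 - 160/9*e1 + 668/45*e2 + 9/2*e12


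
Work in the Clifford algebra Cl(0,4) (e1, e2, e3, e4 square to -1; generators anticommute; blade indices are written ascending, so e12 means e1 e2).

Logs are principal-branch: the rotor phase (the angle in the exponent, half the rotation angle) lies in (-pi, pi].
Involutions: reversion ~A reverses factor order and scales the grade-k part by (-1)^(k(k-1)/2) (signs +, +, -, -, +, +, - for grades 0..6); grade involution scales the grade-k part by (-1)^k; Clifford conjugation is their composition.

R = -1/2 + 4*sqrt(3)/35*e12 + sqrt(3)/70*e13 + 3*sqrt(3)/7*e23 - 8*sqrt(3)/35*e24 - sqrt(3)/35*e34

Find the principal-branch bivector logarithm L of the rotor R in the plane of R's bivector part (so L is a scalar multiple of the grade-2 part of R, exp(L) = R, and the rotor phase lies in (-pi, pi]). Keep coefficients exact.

The scalar part of R is -1/2, which fixes the principal-branch rotor phase; the unit plane is then the bivector part divided by the sine of that phase, and L is that plane scaled by the phase.
Concretely: cos(phase) = -1/2 gives phase = ±2*pi/3, and since phase/sin(phase) is even the sign is immaterial: L = (phase/sin(phase)) * <R>_2 = (4*sqrt(3)*pi/9) * <R>_2.
Answer: 16*pi/105*e12 + 2*pi/105*e13 + 4*pi/7*e23 - 32*pi/105*e24 - 4*pi/105*e34


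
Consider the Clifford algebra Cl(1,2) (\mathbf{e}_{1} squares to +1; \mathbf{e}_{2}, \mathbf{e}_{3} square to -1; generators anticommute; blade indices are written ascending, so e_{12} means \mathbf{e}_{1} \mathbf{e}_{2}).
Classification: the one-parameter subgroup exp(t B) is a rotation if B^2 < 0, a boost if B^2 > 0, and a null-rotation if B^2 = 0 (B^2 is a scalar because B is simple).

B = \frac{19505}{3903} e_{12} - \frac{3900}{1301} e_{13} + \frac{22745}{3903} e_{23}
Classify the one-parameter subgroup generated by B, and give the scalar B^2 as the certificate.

B^2 term by term: the squares give (\frac{19505}{3903})^2*(e_{12})^2 + (-\frac{3900}{1301})^2*(e_{13})^2 + (\frac{22745}{3903})^2*(e_{23})^2 = \frac{380445025}{15233409}*(+1) + \frac{15210000}{1692601}*(+1) + \frac{517335025}{15233409}*(-1) = 0 (each basis 2-blade squares to minus the product of its generators' squares); cross terms between blades sharing an index anticommute and cancel. So B^2 = 0.
Answer: null-rotation, certificate B^2 = 0. The scalar 0 is the complete invariant here: its sign names the subgroup type.


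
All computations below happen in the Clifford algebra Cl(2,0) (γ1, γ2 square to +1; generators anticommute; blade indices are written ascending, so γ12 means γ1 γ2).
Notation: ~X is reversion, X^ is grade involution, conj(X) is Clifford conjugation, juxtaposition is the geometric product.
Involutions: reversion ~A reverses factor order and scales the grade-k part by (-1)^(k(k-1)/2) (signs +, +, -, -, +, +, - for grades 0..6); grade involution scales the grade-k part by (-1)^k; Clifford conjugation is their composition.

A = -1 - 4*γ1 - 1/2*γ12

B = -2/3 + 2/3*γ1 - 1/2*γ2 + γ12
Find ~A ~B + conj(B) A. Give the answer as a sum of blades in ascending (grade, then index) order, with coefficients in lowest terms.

first term: -3/2 + 7/4*γ1 + 25/6*γ2 + 8/3*γ12
second term: 17/6 + 43/12*γ1 - 25/6*γ2 + 10/3*γ12
Answer: 4/3 + 16/3*γ1 + 6*γ12


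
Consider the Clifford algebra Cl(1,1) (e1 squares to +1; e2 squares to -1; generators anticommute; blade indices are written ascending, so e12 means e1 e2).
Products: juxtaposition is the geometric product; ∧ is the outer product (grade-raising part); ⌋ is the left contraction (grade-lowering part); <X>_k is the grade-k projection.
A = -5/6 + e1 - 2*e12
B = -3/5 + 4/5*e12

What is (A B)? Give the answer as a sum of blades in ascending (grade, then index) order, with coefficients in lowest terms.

step 1: -11/10 - 3/5*e1 + 4/5*e2 + 8/15*e12
Answer: -11/10 - 3/5*e1 + 4/5*e2 + 8/15*e12


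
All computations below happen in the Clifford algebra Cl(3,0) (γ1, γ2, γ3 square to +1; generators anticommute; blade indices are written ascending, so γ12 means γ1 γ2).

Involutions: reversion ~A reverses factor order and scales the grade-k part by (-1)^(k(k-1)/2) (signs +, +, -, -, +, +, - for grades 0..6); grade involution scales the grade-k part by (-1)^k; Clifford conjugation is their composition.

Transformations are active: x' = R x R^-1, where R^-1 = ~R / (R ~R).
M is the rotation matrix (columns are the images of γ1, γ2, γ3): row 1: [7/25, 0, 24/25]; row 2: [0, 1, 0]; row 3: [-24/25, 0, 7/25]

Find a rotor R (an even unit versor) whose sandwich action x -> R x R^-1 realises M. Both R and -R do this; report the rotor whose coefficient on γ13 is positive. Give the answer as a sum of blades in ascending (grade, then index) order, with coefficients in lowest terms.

Method: write R = a + b12*γ12 + b13*γ13 + b23*γ23 with a^2 + b12^2 + b13^2 + b23^2 = 1 (so R^-1 = ~R). Expanding the columns R e_j ~R gives tr M = 4a^2 - 1 and, from the antisymmetric part, M21 - M12 = -4a*b12, M13 - M31 = 4a*b13, M32 - M23 = -4a*b23.
Here tr M = 39/25, so a^2 = (1 + tr M)/4 = 16/25 and a = ±4/5. Taking a = 4/5: M21 - M12 = 0, M13 - M31 = 48/25, M32 - M23 = 0, giving b12 = 0, b13 = 3/5, b23 = 0, i.e. R = 4/5 + 3/5*γ13.
Its γ13 coefficient is already positive.
Answer: 4/5 + 3/5*γ13. Why the constraint matters: R and -R act identically through the sandwich — M has trace 39/25 either way — so only the sign condition on γ13 picks one of the two preimages.


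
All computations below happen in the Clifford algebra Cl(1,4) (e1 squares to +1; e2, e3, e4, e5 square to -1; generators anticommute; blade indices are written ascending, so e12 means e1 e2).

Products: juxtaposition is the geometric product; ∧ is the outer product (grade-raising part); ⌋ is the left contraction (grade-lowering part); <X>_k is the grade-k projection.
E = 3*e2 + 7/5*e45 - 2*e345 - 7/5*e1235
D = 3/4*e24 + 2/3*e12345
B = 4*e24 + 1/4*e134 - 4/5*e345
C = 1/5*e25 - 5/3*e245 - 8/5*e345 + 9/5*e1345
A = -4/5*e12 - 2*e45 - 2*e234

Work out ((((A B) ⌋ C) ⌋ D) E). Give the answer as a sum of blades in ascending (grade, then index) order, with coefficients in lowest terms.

step 1: -48/5*e3 - 1/2*e12 + 16/5*e14 - 48/5*e25 - 1/2*e135 + 1/5*e234 + 16/25*e12345
step 2: 48/25 + 151/10*e4 - 144/25*e35 - 384/25*e45 - 432/25*e145
step 3: 453/40*e2 + 288/25*e23 + 36/25*e24 + 256/25*e123 - 96/25*e124 + 151/15*e1235 + 32/25*e12345
step 4: -11929/600 + 864/25*e3 + 316/125*e4 + 1792/125*e5 - 64/25*e12 + 768/25*e13 - 288/25*e14 + 2016/125*e15 - 252/125*e25 - 224/125*e123 - 302/15*e124 + 672/125*e125 - 9211/200*e135 - 72/25*e235 + 7779/200*e245 - 672/125*e345 + 1057/75*e1234 + 192/25*e1235 + 512/25*e1245 + 732/125*e1345 - 3261/500*e2345 + 1792/125*e12345
Answer: -11929/600 + 864/25*e3 + 316/125*e4 + 1792/125*e5 - 64/25*e12 + 768/25*e13 - 288/25*e14 + 2016/125*e15 - 252/125*e25 - 224/125*e123 - 302/15*e124 + 672/125*e125 - 9211/200*e135 - 72/25*e235 + 7779/200*e245 - 672/125*e345 + 1057/75*e1234 + 192/25*e1235 + 512/25*e1245 + 732/125*e1345 - 3261/500*e2345 + 1792/125*e12345


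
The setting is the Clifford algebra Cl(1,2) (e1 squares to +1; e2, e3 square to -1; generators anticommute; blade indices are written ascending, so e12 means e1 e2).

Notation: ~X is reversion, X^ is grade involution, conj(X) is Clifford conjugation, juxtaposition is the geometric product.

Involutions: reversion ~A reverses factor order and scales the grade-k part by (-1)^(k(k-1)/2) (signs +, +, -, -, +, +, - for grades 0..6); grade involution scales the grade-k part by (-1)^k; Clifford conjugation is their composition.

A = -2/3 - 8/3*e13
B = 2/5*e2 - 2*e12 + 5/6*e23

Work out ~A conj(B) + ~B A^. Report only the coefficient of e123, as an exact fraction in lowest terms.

first term: 4/15*e2 - 32/9*e12 + 53/9*e23 + 16/15*e123
second term: -4/15*e2 - 32/9*e12 + 53/9*e23 + 16/15*e123
Answer: 32/15


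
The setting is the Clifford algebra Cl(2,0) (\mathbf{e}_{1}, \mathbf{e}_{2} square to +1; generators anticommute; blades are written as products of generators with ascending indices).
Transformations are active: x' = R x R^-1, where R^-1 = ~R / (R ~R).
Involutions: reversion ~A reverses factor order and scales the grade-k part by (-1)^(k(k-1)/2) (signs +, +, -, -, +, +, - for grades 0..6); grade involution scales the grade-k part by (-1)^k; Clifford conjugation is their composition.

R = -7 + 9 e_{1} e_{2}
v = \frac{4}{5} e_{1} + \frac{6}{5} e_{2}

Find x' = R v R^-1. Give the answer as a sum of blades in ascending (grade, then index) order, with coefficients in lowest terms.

~R = -7 - 9 e_{1} e_{2}, and R ~R = 130, so R^-1 = ~R / (130).
R v = \frac{26}{5} e_{1} - \frac{78}{5} e_{2}
Answer: -\frac{34}{25} e_{1} + \frac{12}{25} e_{2}


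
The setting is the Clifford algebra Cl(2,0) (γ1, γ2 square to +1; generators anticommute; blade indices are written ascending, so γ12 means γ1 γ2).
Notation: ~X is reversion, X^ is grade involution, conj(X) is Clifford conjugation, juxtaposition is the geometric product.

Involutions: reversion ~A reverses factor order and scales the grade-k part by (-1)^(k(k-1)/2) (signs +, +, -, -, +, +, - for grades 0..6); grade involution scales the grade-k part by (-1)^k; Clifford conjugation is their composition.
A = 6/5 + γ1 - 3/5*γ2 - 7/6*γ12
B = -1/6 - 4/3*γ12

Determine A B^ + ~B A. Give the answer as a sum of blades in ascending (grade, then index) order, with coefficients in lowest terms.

first term: -79/45 - 29/30*γ1 - 37/30*γ2 - 253/180*γ12
second term: 61/45 - 29/30*γ1 - 37/30*γ2 + 323/180*γ12
Answer: -2/5 - 29/15*γ1 - 37/15*γ2 + 7/18*γ12


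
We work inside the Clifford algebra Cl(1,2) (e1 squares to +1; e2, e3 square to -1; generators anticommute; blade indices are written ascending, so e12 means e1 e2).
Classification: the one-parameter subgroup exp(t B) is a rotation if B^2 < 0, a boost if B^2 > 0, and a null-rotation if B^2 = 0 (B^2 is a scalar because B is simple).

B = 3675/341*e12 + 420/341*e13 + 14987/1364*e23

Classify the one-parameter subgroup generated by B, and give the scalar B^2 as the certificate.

B^2 term by term: the squares give (3675/341)^2*(e12)^2 + (420/341)^2*(e13)^2 + (14987/1364)^2*(e23)^2 = 13505625/116281*(+1) + 176400/116281*(+1) + 224610169/1860496*(-1) = -49/16 (each basis 2-blade squares to minus the product of its generators' squares); cross terms between blades sharing an index anticommute and cancel. So B^2 = -49/16.
Answer: rotation, certificate B^2 = -49/16. The invariant at work: B^2 = -49/16 is unchanged by conjugation, hence its sign classifies the subgroup whatever basis B is written in.


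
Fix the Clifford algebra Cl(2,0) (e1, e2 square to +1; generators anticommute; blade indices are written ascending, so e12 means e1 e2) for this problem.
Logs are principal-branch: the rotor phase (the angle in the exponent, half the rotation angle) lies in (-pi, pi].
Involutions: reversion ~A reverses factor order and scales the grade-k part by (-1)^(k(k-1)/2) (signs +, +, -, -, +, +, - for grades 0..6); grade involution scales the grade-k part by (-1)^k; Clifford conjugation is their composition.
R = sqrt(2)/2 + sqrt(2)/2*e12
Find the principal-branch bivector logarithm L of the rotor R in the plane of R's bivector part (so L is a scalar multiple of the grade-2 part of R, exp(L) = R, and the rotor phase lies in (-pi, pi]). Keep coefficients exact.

The scalar part of R is sqrt(2)/2, which pins the rotor phase on the principal branch; dividing the bivector part by the sine of that phase recovers the unit plane, and L is the phase times that plane.
Concretely: cos(phase) = sqrt(2)/2 gives phase = ±pi/4, and since phase/sin(phase) is even the sign is immaterial: L = (phase/sin(phase)) * <R>_2 = (sqrt(2)*pi/4) * <R>_2.
Answer: pi/4*e12


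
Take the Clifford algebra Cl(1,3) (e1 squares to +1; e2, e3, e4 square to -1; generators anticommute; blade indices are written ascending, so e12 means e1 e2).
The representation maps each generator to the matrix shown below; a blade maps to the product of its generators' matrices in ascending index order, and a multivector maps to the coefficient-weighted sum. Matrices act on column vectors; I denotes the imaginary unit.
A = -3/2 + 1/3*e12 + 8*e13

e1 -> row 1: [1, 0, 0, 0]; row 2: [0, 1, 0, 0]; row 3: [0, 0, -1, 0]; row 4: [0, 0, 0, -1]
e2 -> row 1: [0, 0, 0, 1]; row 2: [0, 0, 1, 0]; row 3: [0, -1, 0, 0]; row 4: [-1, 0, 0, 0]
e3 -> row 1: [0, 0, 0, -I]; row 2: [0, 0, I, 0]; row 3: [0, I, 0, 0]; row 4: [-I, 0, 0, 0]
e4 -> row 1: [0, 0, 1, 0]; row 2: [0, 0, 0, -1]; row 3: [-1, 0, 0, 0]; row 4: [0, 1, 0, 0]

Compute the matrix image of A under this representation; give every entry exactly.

Bivector images (products of the table entries): rho(e12) = rho(e1)rho(e2) = row 1: [0, 0, 0, 1]; row 2: [0, 0, 1, 0]; row 3: [0, 1, 0, 0]; row 4: [1, 0, 0, 0]; rho(e13) = rho(e1)rho(e3) = row 1: [0, 0, 0, -I]; row 2: [0, 0, I, 0]; row 3: [0, -I, 0, 0]; row 4: [I, 0, 0, 0].
M = (-3/2)*1 + (1/3)*rho(e12) + (8)*rho(e13), summed entrywise (1 is the identity matrix):
Answer: row 1: [-3/2, 0, 0, 1/3 - 8*I]; row 2: [0, -3/2, 1/3 + 8*I, 0]; row 3: [0, 1/3 - 8*I, -3/2, 0]; row 4: [1/3 + 8*I, 0, 0, -3/2]


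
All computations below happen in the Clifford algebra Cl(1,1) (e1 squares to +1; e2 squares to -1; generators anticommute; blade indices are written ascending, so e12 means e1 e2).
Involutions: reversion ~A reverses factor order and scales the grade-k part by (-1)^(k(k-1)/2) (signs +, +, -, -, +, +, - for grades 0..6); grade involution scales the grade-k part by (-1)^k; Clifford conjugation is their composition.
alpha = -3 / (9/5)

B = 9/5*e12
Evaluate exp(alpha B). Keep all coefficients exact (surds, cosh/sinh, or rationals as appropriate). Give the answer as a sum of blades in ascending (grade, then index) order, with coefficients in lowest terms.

B^2 = (9/5)^2*(e12)^2 = 81/25*(+1) = 81/25 (a basis 2-blade squares to minus the product of its generators' squares).
B^2 = 81/25 — B^2 > 0, so the exponential closes hyperbolically: l = 9/5, alpha*l = -3, so exp(alpha B) = cosh(-3) + (sinh(-3)/(9/5))*B = cosh(3) + (-5*sinh(3)/9)*B.
Answer: cosh(3) - sinh(3)*e12


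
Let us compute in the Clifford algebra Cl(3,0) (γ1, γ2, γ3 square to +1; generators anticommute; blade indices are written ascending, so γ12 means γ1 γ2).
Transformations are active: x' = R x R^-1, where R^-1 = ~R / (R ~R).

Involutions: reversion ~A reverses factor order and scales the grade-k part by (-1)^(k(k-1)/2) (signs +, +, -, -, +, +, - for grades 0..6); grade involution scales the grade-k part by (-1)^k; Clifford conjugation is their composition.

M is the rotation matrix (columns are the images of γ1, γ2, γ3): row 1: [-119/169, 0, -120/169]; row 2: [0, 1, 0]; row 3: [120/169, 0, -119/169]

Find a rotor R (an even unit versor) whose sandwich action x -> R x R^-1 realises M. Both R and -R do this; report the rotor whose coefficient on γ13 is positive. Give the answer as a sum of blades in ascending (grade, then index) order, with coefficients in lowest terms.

Method: write R = a + b12*γ12 + b13*γ13 + b23*γ23 with a^2 + b12^2 + b13^2 + b23^2 = 1 (so R^-1 = ~R). Expanding the columns R e_j ~R gives tr M = 4a^2 - 1 and, from the antisymmetric part, M21 - M12 = -4a*b12, M13 - M31 = 4a*b13, M32 - M23 = -4a*b23.
Here tr M = -69/169, so a^2 = (1 + tr M)/4 = 25/169 and a = ±5/13. Taking a = 5/13: M21 - M12 = 0, M13 - M31 = -240/169, M32 - M23 = 0, giving b12 = 0, b13 = -12/13, b23 = 0, i.e. R = 5/13 - 12/13*γ13.
Its γ13 coefficient is negative, so report the other preimage -R.
Answer: -5/13 + 12/13*γ13. Why the constraint matters: R and -R act identically through the sandwich — M has trace -69/169 either way — so only the sign condition on γ13 picks one of the two preimages.


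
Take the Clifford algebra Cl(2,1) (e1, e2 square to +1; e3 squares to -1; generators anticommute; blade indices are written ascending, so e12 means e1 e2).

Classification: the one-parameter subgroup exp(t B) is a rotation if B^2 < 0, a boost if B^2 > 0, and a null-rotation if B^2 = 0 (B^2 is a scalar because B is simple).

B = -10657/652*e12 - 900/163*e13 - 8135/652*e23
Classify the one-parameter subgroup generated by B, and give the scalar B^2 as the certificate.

B^2 term by term: the squares give (-10657/652)^2*(e12)^2 + (-900/163)^2*(e13)^2 + (-8135/652)^2*(e23)^2 = 113571649/425104*(-1) + 810000/26569*(+1) + 66178225/425104*(+1) = -81 (each basis 2-blade squares to minus the product of its generators' squares); cross terms between blades sharing an index anticommute and cancel. So B^2 = -81.
Answer: rotation, certificate B^2 = -81. Because -81 is invariant under every versor sandwich, the classification follows from its sign alone.


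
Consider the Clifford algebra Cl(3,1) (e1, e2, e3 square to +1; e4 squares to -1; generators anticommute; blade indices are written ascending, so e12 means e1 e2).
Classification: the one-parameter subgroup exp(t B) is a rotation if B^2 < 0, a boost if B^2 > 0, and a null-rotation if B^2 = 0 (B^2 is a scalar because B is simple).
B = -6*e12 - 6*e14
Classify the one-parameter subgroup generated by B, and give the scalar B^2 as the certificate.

B^2 term by term: the squares give (-6)^2*(e12)^2 + (-6)^2*(e14)^2 = 36*(-1) + 36*(+1) = 0 (each basis 2-blade squares to minus the product of its generators' squares); cross terms between blades sharing an index anticommute and cancel. So B^2 = 0.
Answer: null-rotation, certificate B^2 = 0. The invariant at work: B^2 = 0 is unchanged by conjugation, hence its sign classifies the subgroup whatever basis B is written in.


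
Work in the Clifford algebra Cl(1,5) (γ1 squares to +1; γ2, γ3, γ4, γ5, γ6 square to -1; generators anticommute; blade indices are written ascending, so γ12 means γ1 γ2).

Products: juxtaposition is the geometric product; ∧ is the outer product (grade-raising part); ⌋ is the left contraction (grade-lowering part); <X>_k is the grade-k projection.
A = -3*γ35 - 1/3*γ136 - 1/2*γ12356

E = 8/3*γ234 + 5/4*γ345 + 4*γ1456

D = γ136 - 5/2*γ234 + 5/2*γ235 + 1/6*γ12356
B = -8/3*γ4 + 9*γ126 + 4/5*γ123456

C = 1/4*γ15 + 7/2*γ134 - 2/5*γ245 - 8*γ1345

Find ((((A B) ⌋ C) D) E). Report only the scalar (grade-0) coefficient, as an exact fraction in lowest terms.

step 1: -2/5*γ4 + 3*γ23 + 9/2*γ35 + 4/15*γ245 - 8*γ345 - 12/5*γ1246 - 8/9*γ1346 - 27*γ12356 + 4/3*γ123456
step 2: -8/75 - 64*γ1 + 7/5*γ13 - 36*γ14 + 4/25*γ25 - 16/5*γ135
step 3: 2/5*γ3 + 7/5*γ6 + 8*γ12 + 8/15*γ26 - 64*γ36 - 16/5*γ56 - 90*γ123 - 7/2*γ124 + 7/2*γ125 - 2/25*γ136 + 4/15*γ234 - 4/15*γ235 - 7/30*γ256 - 2/5*γ345 - 36*γ346 + 160*γ1234 - 160*γ1235 - 8*γ1245 - 32/3*γ2356 - 90*γ12345 - 8/45*γ12356 + 6*γ23456
step 4: 19/90 + 1280/3*γ1 - 225/2*γ12 - 28/3*γ13 + 1264/5*γ14 + 240*γ15 + 11/15*γ24 - 7/5*γ25 - 271/2*γ26 - 109/90*γ45 - 29*γ56 - 14*γ123 - 3014/15*γ124 - 200*γ125 - 64/3*γ134 + 496/3*γ135 - 8/5*γ136 - 6316/15*γ145 + 32/45*γ234 + 360*γ236 + 198*γ246 + 14*γ256 + 8/25*γ345 - 116/45*γ346 - 464/9*γ456 + 919/24*γ1234 - 35/8*γ1235 + 3311/30*γ1245 + 98/225*γ1246 + 796/3*γ1345 + 101/270*γ1456 + 25439/40*γ2346 + 640*γ2356 - 32*γ2456 - 203/180*γ3456 + 10*γ12345 + 16/15*γ12346 + 16/15*γ12356 - 8/5*γ13456 - 1846/5*γ23456
Answer: 19/90


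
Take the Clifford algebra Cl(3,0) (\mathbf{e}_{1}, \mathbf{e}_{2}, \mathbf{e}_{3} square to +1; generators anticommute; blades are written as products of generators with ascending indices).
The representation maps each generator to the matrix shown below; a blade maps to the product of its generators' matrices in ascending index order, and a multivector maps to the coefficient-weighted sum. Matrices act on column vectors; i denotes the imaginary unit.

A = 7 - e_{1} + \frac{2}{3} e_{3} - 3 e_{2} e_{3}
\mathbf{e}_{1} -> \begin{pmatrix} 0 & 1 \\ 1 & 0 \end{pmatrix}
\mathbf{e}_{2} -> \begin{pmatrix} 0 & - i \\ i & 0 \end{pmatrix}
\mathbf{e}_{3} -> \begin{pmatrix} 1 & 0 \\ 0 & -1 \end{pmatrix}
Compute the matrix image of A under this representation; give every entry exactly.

Bivector images (products of the table entries): rho(e_{2} e_{3}) = rho(\mathbf{e}_{2})rho(\mathbf{e}_{3}) = \begin{pmatrix} 0 & i \\ i & 0 \end{pmatrix}.
M = (7)*1 + (-1)*rho(e_{1}) + (\frac{2}{3})*rho(e_{3}) + (-3)*rho(e_{2} e_{3}), summed entrywise (1 is the identity matrix):
Answer: \begin{pmatrix} \frac{23}{3} & -1 - 3 i \\ -1 - 3 i & \frac{19}{3} \end{pmatrix}


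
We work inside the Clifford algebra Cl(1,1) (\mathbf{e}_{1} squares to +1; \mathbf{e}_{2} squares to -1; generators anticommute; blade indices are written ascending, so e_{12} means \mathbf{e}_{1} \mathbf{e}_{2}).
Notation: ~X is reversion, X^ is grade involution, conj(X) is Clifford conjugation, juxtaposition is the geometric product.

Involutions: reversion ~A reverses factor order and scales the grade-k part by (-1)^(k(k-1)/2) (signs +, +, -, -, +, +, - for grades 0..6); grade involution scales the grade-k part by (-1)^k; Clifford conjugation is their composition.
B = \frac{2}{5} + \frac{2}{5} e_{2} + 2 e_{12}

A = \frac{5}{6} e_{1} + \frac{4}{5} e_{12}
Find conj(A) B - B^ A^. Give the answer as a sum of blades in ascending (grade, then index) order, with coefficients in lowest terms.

first term: -\frac{8}{5} - \frac{1}{75} e_{1} - \frac{5}{3} e_{2} - \frac{49}{75} e_{12}
second term: \frac{8}{5} - \frac{49}{75} e_{1} + \frac{5}{3} e_{2} - \frac{1}{75} e_{12}
Answer: -\frac{16}{5} + \frac{16}{25} e_{1} - \frac{10}{3} e_{2} - \frac{16}{25} e_{12}


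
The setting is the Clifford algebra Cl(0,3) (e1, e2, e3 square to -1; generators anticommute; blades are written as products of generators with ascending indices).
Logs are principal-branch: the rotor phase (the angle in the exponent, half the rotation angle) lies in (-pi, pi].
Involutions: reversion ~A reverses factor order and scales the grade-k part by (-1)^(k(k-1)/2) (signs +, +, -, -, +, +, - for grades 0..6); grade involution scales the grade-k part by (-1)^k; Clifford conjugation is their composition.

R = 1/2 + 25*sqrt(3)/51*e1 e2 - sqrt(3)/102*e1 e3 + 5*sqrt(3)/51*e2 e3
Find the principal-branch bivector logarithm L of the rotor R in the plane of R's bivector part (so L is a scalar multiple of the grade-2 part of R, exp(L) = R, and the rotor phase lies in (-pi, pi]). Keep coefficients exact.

The scalar part of R is 1/2, which pins the rotor phase on the principal branch; dividing the bivector part by the sine of that phase recovers the unit plane, and L is the phase times that plane.
Concretely: cos(phase) = 1/2 gives phase = ±pi/3, and since phase/sin(phase) is even the sign is immaterial: L = (phase/sin(phase)) * <R>_2 = (2*sqrt(3)*pi/9) * <R>_2.
Answer: 50*pi/153*e1 e2 - pi/153*e1 e3 + 10*pi/153*e2 e3


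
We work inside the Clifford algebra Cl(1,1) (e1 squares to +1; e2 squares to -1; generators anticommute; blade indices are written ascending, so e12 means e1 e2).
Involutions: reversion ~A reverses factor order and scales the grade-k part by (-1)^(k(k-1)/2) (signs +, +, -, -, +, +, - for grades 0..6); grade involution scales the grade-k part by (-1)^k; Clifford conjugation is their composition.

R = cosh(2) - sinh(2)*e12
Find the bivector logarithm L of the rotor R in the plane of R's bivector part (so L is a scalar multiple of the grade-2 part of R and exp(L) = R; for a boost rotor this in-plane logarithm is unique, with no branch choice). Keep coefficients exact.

The scalar part of R is cosh(2), giving the rapidity magnitude (cosh is even); the bivector part supplies orientation, its quotient by sinh of the rapidity is the plane, and L = rapidity * plane — unique in that plane, since flipping both signs leaves L unchanged.
Concretely: cosh(rapidity) = cosh(2) gives rapidity = ±2, and since rapidity/sinh(rapidity) is even the sign is immaterial: L = (rapidity/sinh(rapidity)) * <R>_2 = (2/sinh(2)) * <R>_2.
Answer: -2*e12


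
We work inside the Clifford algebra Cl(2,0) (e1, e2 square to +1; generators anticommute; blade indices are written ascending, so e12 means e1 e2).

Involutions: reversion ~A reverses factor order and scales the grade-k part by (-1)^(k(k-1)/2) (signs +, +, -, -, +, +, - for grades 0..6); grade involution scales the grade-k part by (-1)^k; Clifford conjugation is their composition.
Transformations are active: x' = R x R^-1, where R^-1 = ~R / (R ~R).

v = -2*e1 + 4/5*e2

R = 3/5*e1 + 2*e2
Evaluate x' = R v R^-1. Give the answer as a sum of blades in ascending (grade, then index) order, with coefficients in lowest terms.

~R = 3/5*e1 + 2*e2, and R ~R = 109/25, so R^-1 = ~R / (109/25).
R v = 2/5 + 112/25*e12
Answer: 230/109*e1 - 236/545*e2


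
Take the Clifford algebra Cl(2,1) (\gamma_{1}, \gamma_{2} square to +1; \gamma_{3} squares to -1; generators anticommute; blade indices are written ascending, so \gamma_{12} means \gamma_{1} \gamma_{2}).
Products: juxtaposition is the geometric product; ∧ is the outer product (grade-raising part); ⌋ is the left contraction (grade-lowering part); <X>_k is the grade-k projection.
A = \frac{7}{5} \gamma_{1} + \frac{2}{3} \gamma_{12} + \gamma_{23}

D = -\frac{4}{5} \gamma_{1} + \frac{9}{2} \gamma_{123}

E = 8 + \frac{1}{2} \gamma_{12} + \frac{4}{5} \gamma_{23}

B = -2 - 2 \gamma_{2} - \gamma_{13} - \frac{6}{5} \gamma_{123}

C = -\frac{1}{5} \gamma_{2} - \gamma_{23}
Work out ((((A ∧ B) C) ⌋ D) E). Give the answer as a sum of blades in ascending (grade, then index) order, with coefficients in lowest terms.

step 1: -\frac{14}{5} \gamma_{1} - \frac{62}{15} \gamma_{12} - 2 \gamma_{23}
step 2: 2 + \frac{62}{75} \gamma_{1} - \frac{2}{5} \gamma_{3} + \frac{14}{25} \gamma_{12} + \frac{62}{15} \gamma_{13} + \frac{14}{5} \gamma_{123}
step 3: \frac{4477}{375} - \frac{8}{5} \gamma_{1} - \frac{93}{5} \gamma_{2} - \frac{63}{25} \gamma_{3} + \frac{9}{5} \gamma_{12} + \frac{93}{25} \gamma_{23} + 9 \gamma_{123}
step 4: \frac{73189}{750} + \frac{37}{10} \gamma_{1} - \frac{18952}{125} \gamma_{2} - \frac{1977}{50} \gamma_{3} + \frac{15277}{750} \gamma_{12} - \frac{21}{50} \gamma_{13} + \frac{73708}{1875} \gamma_{23} + \frac{3473}{50} \gamma_{123}
Answer: \frac{73189}{750} + \frac{37}{10} \gamma_{1} - \frac{18952}{125} \gamma_{2} - \frac{1977}{50} \gamma_{3} + \frac{15277}{750} \gamma_{12} - \frac{21}{50} \gamma_{13} + \frac{73708}{1875} \gamma_{23} + \frac{3473}{50} \gamma_{123}


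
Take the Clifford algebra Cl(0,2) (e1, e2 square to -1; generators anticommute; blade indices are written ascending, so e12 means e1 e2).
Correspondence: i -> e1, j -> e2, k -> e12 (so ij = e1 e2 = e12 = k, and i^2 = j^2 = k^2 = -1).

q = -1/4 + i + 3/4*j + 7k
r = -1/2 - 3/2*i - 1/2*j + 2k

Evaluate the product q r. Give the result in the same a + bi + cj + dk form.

In blades: q = -1/4 + e1 + 3/4*e2 + 7*e12, r = -1/2 - 3/2*e1 - 1/2*e2 + 2*e12.
Distribute q over r term by term (generator squares from the signature, products reordered to ascending indices): (-1/4)*r = 1/8 + 3/8*e1 + 1/8*e2 - 1/2*e12; (e1)*r = 3/2 - 1/2*e1 - 2*e2 - 1/2*e12; (3/4*e2)*r = 3/8 + 3/2*e1 - 3/8*e2 + 9/8*e12; (7*e12)*r = -14 + 7/2*e1 - 21/2*e2 - 7/2*e12.
Sum: -12 + 39/8*e1 - 51/4*e2 - 27/8*e12; translating back through the correspondence:
Answer: -12 + 39/8*i - 51/4*j - 27/8*k


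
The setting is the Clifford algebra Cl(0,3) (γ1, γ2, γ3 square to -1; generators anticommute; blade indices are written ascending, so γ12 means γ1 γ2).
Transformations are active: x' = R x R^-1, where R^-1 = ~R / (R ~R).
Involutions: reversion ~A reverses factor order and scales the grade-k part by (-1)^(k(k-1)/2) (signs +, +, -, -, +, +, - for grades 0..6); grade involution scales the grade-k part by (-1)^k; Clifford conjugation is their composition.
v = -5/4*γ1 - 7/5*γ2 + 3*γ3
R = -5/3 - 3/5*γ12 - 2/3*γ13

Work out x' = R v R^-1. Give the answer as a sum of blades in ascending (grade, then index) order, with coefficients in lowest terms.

~R = -5/3 + 3/5*γ12 + 2/3*γ13, and R ~R = 806/225, so R^-1 = ~R / (806/225).
R v = 973/300*γ1 + 37/12*γ2 - 25/6*γ3 - 41/15*γ123
Answer: -1425/806*γ1 - 20041/8060*γ2 + 1445/806*γ3


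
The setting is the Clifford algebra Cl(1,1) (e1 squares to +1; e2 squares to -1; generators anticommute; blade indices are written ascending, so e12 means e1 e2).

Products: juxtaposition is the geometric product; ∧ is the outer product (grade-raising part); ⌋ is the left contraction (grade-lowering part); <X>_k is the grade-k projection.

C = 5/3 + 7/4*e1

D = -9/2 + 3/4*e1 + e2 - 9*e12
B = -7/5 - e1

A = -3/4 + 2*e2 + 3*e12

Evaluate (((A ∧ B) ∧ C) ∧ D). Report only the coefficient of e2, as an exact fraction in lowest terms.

step 1: 21/20 + 3/4*e1 - 14/5*e2 - 11/5*e12
step 2: 7/4 + 247/80*e1 - 14/3*e2 + 37/30*e12
step 3: -63/8 - 2013/160*e1 + 91/4*e2 - 1177/80*e12
Answer: 91/4


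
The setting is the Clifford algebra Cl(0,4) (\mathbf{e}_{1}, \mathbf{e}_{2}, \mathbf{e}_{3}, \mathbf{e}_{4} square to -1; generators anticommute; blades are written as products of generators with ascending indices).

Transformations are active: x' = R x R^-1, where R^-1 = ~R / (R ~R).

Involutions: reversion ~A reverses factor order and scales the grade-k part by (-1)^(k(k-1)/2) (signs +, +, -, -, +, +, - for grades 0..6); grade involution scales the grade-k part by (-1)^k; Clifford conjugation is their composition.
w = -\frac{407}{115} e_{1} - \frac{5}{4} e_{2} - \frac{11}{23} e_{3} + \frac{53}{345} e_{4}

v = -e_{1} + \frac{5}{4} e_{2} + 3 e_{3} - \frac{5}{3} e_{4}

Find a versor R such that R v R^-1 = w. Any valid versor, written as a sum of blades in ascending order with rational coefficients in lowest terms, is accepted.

A norm check does it: q(v) = q(w) = -\frac{2065}{144}, hence R = v + w = -\frac{522}{115} e_{1} + \frac{58}{23} e_{3} - \frac{174}{115} e_{4} realises the map — parallel part kept, (v - w)/2 negated, v carried to w.
Answer: -\frac{522}{115} e_{1} + \frac{58}{23} e_{3} - \frac{174}{115} e_{4}
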